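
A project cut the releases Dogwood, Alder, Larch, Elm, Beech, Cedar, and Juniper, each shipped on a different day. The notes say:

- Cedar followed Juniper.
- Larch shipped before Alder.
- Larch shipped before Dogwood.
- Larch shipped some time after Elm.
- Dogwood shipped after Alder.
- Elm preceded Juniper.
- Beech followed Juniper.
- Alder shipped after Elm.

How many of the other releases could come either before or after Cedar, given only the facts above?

4

Forced before Cedar: Elm and Juniper.
That leaves Alder, Beech, Dogwood, and Larch with no forced order relative to Cedar — 4.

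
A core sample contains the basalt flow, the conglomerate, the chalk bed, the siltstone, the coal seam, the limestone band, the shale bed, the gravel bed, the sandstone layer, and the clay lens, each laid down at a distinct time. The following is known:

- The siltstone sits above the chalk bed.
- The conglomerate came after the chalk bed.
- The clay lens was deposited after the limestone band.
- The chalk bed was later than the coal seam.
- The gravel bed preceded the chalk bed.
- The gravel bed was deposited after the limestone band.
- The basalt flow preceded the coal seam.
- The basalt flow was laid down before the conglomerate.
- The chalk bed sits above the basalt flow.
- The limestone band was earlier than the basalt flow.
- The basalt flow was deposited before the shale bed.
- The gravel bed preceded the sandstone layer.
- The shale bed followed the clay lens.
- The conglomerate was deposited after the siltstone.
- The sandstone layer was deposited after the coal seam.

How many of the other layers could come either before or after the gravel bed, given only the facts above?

4

Forced before the gravel bed: the limestone band; forced after the gravel bed: the chalk bed, the conglomerate, the sandstone layer, and the siltstone.
That leaves the basalt flow, the clay lens, the coal seam, and the shale bed with no forced order relative to the gravel bed — 4.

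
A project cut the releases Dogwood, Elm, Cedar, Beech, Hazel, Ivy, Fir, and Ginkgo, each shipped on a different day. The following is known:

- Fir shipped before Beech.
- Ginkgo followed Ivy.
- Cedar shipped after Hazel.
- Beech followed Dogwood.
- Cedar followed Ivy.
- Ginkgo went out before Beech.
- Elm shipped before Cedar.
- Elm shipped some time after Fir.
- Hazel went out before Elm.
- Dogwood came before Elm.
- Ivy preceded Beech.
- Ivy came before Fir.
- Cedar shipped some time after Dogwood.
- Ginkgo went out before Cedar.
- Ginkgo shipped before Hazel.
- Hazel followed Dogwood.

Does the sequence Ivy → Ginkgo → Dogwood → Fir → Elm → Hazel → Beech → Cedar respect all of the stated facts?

no

The constraints require Hazel before Elm, but in the proposed sequence Elm appears ahead of Hazel. That one violation is enough.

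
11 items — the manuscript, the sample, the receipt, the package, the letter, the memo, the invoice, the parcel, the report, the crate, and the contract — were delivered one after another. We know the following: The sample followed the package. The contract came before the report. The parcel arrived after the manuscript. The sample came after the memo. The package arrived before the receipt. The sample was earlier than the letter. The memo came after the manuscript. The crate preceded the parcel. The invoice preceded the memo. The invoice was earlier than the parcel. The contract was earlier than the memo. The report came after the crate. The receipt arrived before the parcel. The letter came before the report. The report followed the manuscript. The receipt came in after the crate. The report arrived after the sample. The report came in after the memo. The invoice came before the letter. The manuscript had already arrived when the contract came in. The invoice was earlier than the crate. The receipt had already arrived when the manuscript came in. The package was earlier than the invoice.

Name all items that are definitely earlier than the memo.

Directly stated before the memo: the contract, the invoice, and the manuscript.
The crate reaches the memo via the crate → the receipt → the manuscript → the memo.
The package reaches the memo via the package → the invoice → the memo.
The receipt reaches the memo via the receipt → the manuscript → the memo.

the contract, the crate, the invoice, the manuscript, the package, the receipt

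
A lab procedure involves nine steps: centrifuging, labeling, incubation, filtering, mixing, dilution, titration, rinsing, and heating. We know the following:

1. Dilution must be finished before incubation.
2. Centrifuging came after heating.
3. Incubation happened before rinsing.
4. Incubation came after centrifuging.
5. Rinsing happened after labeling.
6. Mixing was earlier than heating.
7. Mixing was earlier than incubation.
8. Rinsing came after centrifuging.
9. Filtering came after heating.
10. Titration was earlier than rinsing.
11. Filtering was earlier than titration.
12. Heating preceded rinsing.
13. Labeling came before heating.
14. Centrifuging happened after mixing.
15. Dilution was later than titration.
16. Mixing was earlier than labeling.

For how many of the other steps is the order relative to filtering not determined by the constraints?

1

Forced before filtering: heating, labeling, and mixing; forced after filtering: dilution, incubation, rinsing, and titration.
That leaves centrifuging with no forced order relative to filtering — 1.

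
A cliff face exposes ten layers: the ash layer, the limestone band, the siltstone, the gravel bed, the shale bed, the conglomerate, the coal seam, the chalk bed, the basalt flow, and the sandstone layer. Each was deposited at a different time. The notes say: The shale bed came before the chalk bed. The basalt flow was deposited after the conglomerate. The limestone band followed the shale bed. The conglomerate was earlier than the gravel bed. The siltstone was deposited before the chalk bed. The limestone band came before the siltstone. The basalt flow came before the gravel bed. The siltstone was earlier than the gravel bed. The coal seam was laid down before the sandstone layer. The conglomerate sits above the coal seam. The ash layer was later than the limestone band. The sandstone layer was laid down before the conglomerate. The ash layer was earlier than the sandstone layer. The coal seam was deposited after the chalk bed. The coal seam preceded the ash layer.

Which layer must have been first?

The shale bed has a chain of constraints placing it before every other layer, so the shale bed must be first.

the shale bed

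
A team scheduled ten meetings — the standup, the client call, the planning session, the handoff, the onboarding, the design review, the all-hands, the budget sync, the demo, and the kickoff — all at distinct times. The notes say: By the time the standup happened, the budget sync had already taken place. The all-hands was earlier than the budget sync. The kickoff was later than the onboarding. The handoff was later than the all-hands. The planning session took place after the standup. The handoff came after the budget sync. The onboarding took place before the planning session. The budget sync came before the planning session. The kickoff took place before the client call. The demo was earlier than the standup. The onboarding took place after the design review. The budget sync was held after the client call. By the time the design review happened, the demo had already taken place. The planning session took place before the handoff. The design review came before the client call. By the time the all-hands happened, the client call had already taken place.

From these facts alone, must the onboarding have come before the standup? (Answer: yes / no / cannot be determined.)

Chain the constraints: the onboarding → the kickoff → the client call → the budget sync → the standup. Each link is directly stated, so the onboarding comes before the standup.

yes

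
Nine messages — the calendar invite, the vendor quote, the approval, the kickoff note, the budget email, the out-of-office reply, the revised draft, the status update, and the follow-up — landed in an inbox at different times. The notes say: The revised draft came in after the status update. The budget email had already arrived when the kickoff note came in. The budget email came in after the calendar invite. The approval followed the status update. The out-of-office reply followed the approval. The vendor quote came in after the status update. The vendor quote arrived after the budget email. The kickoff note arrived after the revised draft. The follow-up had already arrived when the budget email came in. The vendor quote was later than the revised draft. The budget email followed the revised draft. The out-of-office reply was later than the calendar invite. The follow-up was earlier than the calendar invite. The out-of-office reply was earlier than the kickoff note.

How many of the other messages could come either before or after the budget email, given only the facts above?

Forced before the budget email: the calendar invite, the follow-up, the revised draft, and the status update; forced after the budget email: the kickoff note and the vendor quote.
That leaves the approval and the out-of-office reply with no forced order relative to the budget email — 2.

2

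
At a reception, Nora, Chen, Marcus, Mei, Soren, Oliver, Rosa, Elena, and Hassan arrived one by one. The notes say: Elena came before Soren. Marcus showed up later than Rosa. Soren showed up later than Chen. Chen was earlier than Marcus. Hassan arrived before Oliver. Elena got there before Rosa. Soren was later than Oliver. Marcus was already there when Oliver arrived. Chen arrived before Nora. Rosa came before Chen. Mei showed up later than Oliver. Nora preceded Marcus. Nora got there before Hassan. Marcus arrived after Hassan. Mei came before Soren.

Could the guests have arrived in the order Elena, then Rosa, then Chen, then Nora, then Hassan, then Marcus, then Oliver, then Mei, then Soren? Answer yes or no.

Check each stated constraint against the proposed order — e.g. Chen is ahead of Soren; Elena is ahead of Soren. Every pair is in the required order; nothing is violated.

yes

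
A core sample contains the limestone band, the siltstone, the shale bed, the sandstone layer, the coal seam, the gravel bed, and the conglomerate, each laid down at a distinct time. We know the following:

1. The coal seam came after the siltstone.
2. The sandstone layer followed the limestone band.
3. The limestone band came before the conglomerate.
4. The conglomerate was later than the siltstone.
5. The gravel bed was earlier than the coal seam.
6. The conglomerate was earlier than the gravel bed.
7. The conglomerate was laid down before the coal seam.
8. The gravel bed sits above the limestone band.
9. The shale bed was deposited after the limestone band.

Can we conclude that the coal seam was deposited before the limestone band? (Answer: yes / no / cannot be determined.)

no

Tracing the constraints gives the limestone band → the gravel bed → the coal seam, so the limestone band must come before the coal seam.
That means the coal seam cannot be before the limestone band.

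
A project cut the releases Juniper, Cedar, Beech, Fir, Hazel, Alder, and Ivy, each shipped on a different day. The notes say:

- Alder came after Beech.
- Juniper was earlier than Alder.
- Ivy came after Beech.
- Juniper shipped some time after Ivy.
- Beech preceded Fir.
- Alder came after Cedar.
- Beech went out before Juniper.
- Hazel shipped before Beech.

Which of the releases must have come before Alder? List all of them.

Beech, Cedar, Hazel, Ivy, Juniper

Directly stated before Alder: Beech, Cedar, and Juniper.
Hazel reaches Alder via Hazel → Beech → Alder.
Ivy reaches Alder via Ivy → Juniper → Alder.
No chain forces Fir ahead of Alder.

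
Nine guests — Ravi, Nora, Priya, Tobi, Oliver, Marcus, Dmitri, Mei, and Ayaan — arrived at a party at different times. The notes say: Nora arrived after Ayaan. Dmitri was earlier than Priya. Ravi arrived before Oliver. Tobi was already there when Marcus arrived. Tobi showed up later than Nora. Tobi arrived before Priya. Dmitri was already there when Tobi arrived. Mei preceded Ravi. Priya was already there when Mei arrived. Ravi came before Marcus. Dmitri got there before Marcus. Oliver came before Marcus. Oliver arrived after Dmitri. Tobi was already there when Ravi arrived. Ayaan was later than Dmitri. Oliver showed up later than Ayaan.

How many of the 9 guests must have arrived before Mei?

Directly stated before Mei: Priya.
Ayaan reaches Mei via Ayaan → Nora → Tobi → Priya → Mei.
Dmitri reaches Mei via Dmitri → Priya → Mei.
Nora reaches Mei via Nora → Tobi → Priya → Mei.
Likewise Tobi reaches Mei by chaining the stated constraints.
That's Ayaan, Dmitri, Nora, Priya, and Tobi — 5 in all.

5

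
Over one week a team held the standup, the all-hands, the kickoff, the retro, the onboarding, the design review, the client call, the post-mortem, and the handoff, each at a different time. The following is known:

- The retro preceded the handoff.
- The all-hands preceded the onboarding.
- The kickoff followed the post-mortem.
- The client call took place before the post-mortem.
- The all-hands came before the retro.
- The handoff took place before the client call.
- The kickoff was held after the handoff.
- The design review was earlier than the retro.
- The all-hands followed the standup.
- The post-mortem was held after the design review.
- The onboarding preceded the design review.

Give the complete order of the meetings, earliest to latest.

The constraints fix every adjacent pair, so only one ordering works:
the standup → the all-hands → the onboarding → the design review → the retro → the handoff → the client call → the post-mortem → the kickoff.

the standup, the all-hands, the onboarding, the design review, the retro, the handoff, the client call, the post-mortem, the kickoff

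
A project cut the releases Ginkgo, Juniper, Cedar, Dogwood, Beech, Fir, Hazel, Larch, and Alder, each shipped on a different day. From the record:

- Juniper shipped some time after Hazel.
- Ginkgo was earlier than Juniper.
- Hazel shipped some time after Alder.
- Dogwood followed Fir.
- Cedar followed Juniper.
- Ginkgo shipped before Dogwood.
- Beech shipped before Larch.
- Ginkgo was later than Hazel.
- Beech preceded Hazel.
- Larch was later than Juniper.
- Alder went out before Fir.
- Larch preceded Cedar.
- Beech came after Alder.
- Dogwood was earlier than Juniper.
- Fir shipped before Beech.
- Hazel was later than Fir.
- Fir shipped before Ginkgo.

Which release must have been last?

Every other release has a chain of constraints placing it before Cedar, so Cedar is last.

Cedar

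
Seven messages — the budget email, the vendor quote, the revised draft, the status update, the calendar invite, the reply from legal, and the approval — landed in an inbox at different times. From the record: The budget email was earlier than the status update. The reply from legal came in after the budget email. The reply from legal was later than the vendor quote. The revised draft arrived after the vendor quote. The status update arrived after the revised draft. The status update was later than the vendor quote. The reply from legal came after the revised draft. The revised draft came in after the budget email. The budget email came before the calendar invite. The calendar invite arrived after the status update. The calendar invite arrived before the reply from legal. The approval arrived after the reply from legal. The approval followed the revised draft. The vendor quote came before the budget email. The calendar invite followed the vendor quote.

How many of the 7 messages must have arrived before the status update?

Directly stated before the status update: the budget email, the revised draft, and the vendor quote.
That's the budget email, the revised draft, and the vendor quote — 3 in all.

3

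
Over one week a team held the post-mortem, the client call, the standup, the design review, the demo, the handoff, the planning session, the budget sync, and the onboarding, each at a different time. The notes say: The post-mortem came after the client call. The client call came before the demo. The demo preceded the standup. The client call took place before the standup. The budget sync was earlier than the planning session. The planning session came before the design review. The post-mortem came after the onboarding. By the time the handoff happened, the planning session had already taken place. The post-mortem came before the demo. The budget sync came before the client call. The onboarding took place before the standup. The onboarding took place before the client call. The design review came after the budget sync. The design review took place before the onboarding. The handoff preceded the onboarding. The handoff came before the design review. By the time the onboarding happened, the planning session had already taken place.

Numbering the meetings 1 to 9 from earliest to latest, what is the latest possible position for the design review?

4

The design review must come before the client call, the demo, the onboarding, the post-mortem, and the standup — 5 meetings forced after it.
Everything else can be placed before the design review in some valid order, so the design review can sit as late as position 9 − 5 = 4.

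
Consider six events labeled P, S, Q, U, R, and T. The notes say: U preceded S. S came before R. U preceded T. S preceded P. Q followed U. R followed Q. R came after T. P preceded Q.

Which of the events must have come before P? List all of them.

Directly stated before P: S.
U reaches P via U → S → P.
No chain forces T (or any of the others) ahead of P.

S, U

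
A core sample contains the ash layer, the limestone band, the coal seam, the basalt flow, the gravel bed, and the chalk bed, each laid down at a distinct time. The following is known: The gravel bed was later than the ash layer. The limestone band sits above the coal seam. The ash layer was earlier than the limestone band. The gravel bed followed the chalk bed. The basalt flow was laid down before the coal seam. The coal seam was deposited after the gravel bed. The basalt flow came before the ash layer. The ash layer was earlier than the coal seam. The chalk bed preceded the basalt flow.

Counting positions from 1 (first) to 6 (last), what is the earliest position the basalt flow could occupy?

2

The chalk bed must come before the basalt flow — 1 forced predecessor.
Nothing else is forced ahead of the basalt flow, so its earliest slot is position 1 + 1 = 2.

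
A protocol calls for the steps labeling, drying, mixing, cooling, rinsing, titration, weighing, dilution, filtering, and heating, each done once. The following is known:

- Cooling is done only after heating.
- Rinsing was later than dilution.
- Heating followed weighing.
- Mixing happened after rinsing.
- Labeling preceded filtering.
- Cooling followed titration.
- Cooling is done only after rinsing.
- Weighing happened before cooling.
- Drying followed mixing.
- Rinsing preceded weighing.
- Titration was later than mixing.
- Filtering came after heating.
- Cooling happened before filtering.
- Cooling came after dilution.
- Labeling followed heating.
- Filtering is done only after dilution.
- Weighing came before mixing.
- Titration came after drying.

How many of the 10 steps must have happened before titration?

Directly stated before titration: drying and mixing.
Dilution reaches titration via dilution → rinsing → mixing → titration.
Rinsing reaches titration via rinsing → mixing → titration.
Weighing reaches titration via weighing → mixing → titration.
That's dilution, drying, mixing, rinsing, and weighing — 5 in all.

5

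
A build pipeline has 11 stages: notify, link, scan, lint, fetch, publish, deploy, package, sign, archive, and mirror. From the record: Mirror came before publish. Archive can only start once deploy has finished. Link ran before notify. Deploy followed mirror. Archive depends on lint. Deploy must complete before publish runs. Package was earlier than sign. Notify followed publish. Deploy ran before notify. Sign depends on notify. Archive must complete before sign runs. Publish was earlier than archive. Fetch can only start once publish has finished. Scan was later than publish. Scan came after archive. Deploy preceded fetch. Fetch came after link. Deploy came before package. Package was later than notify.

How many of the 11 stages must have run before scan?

Directly stated before scan: archive and publish.
Deploy reaches scan via deploy → archive → scan.
Lint reaches scan via lint → archive → scan.
Mirror reaches scan via mirror → publish → scan.
No chain forces notify (or any of the others) ahead of scan.
That's archive, deploy, lint, mirror, and publish — 5 in all.

5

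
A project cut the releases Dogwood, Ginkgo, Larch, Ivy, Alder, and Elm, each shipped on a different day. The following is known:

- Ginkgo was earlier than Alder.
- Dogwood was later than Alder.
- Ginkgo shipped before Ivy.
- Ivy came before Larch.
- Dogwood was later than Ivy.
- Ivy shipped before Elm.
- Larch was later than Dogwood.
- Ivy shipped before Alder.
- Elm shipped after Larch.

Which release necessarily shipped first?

Ginkgo has a chain of constraints placing it before every other release, so Ginkgo must be first.

Ginkgo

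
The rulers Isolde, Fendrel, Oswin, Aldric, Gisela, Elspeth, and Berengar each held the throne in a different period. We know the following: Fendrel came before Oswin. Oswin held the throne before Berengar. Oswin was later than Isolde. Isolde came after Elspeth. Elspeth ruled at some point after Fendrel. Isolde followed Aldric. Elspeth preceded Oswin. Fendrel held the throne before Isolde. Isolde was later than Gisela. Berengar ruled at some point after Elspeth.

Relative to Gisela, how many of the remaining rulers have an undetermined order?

Forced after Gisela: Berengar, Isolde, and Oswin.
That leaves Aldric, Elspeth, and Fendrel with no forced order relative to Gisela — 3.

3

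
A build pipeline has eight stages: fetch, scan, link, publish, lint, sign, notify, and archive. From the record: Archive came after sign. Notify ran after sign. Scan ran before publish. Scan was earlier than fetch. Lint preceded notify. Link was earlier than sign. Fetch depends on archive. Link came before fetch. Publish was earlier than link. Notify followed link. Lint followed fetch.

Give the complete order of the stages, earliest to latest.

scan, publish, link, sign, archive, fetch, lint, notify

The constraints fix every adjacent pair, so only one ordering works:
scan → publish → link → sign → archive → fetch → lint → notify.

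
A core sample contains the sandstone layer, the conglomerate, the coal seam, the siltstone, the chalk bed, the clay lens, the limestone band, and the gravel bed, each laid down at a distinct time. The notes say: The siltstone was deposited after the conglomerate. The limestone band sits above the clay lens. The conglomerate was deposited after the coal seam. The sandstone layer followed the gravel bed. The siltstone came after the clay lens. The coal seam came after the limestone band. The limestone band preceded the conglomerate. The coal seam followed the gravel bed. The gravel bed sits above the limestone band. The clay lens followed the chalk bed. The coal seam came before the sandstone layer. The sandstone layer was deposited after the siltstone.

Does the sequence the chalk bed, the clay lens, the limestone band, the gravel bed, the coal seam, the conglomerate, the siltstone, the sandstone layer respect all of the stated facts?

yes

Check each stated constraint against the proposed order — e.g. the gravel bed is ahead of the sandstone layer; the clay lens is ahead of the siltstone. Every pair is in the required order; nothing is violated.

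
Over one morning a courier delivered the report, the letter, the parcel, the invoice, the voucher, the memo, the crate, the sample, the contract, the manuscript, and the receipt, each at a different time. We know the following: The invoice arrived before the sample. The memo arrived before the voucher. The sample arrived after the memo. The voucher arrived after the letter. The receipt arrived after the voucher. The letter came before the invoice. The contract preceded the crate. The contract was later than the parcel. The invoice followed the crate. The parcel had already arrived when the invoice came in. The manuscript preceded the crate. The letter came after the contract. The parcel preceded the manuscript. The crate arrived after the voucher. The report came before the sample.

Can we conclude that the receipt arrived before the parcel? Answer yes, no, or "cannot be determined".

no

Tracing the constraints gives the parcel → the contract → the letter → the voucher → the receipt, so the parcel must come before the receipt.
That means the receipt cannot be before the parcel.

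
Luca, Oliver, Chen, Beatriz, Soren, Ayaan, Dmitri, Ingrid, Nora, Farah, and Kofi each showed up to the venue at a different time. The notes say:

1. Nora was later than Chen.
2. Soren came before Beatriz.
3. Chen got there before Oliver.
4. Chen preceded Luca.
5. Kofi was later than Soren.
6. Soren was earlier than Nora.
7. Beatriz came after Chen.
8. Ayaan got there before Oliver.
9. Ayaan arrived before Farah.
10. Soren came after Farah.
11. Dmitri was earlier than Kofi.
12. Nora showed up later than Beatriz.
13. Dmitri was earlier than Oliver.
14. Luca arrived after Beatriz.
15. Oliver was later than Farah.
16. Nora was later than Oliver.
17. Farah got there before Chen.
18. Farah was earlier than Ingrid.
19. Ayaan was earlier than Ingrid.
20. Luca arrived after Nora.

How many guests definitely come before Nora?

7

Directly stated before Nora: Beatriz, Chen, Oliver, and Soren.
Ayaan reaches Nora via Ayaan → Oliver → Nora.
Dmitri reaches Nora via Dmitri → Oliver → Nora.
Farah reaches Nora via Farah → Oliver → Nora.
That's Ayaan, Beatriz, Chen, Dmitri, Farah, Oliver, and Soren — 7 in all.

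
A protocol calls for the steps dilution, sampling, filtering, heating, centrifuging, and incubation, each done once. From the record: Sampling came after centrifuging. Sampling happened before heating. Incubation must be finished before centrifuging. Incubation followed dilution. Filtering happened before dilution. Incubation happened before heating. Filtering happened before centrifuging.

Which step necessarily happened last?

Every other step has a chain of constraints placing it before heating, so heating is last.

heating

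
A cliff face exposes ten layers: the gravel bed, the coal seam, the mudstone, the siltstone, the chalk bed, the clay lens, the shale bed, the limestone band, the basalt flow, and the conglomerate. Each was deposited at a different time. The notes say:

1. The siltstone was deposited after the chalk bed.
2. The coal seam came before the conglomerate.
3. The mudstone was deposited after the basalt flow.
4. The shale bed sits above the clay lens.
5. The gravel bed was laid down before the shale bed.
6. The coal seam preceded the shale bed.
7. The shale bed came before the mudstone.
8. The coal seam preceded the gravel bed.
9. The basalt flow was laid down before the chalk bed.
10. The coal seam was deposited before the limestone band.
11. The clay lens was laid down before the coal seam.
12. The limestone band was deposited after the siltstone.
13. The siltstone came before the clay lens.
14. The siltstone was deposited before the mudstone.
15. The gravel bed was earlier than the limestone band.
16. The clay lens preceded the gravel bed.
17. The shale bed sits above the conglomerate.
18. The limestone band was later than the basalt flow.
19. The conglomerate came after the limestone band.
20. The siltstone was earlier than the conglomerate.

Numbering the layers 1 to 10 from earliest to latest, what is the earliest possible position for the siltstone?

3

The basalt flow and the chalk bed must both come before the siltstone — 2 forced predecessors.
Nothing else is forced ahead of the siltstone, so its earliest slot is position 2 + 1 = 3.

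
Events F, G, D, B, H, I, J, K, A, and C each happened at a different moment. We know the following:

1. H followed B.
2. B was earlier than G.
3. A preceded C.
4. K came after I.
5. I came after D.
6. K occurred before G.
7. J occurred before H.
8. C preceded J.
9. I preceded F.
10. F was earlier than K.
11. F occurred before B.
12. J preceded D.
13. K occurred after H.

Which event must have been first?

A

A has a chain of constraints placing it before every other event, so A must be first.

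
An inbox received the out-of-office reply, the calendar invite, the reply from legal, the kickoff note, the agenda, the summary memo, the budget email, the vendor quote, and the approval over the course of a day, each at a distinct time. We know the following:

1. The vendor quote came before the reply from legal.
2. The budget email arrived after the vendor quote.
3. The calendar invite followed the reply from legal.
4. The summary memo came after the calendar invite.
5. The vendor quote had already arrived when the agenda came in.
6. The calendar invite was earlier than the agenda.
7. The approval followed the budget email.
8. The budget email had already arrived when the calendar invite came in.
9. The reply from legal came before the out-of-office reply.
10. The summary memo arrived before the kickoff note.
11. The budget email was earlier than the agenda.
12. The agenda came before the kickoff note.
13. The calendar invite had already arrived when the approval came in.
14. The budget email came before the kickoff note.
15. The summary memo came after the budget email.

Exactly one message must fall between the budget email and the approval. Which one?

the calendar invite

Tracing the constraints gives the budget email → the calendar invite → the approval, so the calendar invite sits after the budget email and before the approval.
No other message is forced both after the budget email and before the approval.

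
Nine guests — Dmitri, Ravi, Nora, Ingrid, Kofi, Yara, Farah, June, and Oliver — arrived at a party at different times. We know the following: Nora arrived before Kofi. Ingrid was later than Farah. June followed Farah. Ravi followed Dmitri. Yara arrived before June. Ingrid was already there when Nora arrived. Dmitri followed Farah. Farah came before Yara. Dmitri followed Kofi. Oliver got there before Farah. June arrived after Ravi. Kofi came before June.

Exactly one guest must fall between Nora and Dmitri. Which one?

Tracing the constraints gives Nora → Kofi → Dmitri, so Kofi sits after Nora and before Dmitri.
No other guest is forced both after Nora and before Dmitri.

Kofi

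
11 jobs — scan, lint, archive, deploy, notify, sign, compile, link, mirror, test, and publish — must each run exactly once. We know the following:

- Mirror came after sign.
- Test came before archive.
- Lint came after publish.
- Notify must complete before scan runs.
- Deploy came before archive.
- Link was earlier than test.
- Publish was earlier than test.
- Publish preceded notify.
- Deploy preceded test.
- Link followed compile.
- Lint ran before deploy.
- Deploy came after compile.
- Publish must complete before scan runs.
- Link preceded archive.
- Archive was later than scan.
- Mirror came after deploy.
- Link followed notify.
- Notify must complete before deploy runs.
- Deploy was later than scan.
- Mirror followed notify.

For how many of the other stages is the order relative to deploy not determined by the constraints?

2

Forced before deploy: compile, lint, notify, publish, and scan; forced after deploy: archive, mirror, and test.
That leaves link and sign with no forced order relative to deploy — 2.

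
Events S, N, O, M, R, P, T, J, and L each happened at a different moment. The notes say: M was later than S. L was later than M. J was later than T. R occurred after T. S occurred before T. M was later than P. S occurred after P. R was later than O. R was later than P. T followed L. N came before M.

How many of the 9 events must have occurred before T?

5

Directly stated before T: L and S.
M reaches T via M → L → T.
N reaches T via N → M → L → T.
P reaches T via P → S → T.
That's L, M, N, P, and S — 5 in all.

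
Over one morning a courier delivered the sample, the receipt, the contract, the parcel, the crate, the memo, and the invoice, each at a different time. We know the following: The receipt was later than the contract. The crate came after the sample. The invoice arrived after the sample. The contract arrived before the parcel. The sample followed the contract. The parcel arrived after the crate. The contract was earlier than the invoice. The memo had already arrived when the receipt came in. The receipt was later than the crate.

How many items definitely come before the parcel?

3

Directly stated before the parcel: the contract and the crate.
The sample reaches the parcel via the sample → the crate → the parcel.
That's the contract, the crate, and the sample — 3 in all.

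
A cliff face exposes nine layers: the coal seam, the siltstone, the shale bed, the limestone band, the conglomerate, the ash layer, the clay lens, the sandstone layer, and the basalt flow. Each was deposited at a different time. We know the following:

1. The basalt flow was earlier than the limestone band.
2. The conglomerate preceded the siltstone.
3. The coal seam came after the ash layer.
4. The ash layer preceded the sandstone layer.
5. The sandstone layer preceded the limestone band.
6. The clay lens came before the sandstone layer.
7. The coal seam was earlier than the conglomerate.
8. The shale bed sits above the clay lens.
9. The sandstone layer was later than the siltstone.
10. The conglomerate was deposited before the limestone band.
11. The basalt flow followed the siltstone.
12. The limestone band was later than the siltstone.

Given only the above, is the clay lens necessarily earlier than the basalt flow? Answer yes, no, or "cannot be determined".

cannot be determined

No chain of stated constraints runs from the clay lens to the basalt flow, and none runs from the basalt flow to the clay lens either.
So the relative order of the clay lens and the basalt flow is not fixed by the given facts.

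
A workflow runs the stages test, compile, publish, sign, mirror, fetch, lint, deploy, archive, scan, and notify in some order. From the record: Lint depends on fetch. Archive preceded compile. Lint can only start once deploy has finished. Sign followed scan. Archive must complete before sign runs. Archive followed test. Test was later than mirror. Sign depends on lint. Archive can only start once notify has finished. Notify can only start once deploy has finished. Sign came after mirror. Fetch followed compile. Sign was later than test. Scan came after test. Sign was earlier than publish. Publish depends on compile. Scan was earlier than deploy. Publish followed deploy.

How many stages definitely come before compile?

6

Directly stated before compile: archive.
Deploy reaches compile via deploy → notify → archive → compile.
Mirror reaches compile via mirror → test → archive → compile.
Notify reaches compile via notify → archive → compile.
Likewise scan and test each reach compile by chaining the stated constraints.
That's archive, deploy, mirror, notify, scan, and test — 6 in all.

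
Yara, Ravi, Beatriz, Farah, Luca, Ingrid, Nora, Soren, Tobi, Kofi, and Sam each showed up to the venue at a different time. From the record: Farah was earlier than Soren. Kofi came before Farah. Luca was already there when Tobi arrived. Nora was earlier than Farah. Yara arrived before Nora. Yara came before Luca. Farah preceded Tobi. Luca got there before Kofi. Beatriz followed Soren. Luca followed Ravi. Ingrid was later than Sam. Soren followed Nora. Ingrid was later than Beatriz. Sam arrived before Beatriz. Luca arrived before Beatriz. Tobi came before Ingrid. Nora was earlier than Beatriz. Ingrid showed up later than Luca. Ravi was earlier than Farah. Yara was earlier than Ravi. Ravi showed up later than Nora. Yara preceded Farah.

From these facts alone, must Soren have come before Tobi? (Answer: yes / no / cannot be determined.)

No chain of stated constraints runs from Soren to Tobi, and none runs from Tobi to Soren either.
So the relative order of Soren and Tobi is not fixed by the given facts.

cannot be determined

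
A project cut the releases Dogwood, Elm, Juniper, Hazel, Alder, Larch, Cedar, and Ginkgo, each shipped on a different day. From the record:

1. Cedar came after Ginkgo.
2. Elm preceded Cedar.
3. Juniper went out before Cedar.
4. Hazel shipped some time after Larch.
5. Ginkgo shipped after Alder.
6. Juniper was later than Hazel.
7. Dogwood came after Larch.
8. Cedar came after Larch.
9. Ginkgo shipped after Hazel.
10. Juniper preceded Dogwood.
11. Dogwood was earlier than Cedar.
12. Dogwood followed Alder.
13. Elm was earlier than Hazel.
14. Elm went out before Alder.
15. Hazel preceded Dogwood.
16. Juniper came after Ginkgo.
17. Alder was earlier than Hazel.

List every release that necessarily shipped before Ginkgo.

Directly stated before Ginkgo: Alder and Hazel.
Elm reaches Ginkgo via Elm → Hazel → Ginkgo.
Larch reaches Ginkgo via Larch → Hazel → Ginkgo.

Alder, Elm, Hazel, Larch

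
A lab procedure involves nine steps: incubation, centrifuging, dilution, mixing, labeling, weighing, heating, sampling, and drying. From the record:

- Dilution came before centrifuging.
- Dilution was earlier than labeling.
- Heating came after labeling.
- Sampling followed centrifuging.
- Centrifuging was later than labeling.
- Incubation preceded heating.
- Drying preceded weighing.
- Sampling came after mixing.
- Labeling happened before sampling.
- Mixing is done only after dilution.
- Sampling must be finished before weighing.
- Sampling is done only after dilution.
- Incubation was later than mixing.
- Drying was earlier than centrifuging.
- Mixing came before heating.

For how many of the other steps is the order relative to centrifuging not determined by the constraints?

3

Forced before centrifuging: dilution, drying, and labeling; forced after centrifuging: sampling and weighing.
That leaves heating, incubation, and mixing with no forced order relative to centrifuging — 3.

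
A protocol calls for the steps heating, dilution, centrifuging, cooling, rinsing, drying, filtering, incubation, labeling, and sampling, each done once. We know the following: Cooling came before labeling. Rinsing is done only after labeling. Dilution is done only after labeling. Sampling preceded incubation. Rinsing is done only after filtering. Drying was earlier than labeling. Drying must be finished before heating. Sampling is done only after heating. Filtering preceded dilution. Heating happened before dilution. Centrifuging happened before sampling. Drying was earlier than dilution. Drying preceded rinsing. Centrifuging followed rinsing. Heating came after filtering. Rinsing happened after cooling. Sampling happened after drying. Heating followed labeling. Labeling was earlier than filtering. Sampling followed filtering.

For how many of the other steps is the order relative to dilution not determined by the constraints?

Forced before dilution: cooling, drying, filtering, heating, and labeling.
That leaves centrifuging, incubation, rinsing, and sampling with no forced order relative to dilution — 4.

4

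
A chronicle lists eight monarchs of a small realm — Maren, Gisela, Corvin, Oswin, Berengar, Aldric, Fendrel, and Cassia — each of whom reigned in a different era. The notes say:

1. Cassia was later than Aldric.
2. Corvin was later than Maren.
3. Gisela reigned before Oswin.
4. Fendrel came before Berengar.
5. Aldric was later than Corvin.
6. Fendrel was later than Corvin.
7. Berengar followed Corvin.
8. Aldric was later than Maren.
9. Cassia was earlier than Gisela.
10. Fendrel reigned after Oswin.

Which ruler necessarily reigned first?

Maren has a chain of constraints placing them before every other ruler, so Maren must be first.

Maren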